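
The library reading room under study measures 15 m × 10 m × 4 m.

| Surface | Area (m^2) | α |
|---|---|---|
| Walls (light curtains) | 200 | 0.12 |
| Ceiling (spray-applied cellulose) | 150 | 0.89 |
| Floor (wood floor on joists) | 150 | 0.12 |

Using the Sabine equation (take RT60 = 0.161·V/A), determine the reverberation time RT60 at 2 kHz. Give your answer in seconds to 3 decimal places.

Total absorption A = 200×0.12 + 150×0.89 + 150×0.12
  = 24.000 + 133.500 + 18.000 = 175.500 m^2 sabins.
V = 15·10·4 = 600 m³.
T = 0.161 V/A = 0.161·600/175.500 = 0.550 s.

0.550 s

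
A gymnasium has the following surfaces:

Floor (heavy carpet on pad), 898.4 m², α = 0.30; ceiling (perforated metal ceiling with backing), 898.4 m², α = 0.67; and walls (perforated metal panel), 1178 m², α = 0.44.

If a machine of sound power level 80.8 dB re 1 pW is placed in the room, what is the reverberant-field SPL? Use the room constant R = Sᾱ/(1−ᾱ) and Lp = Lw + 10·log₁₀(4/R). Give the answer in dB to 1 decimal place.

A = 1389.768 sabins; S = 2974.8 m².
ᾱ = 0.4672, so room constant R = A/(1−ᾱ) = 2608.423 m².
Lp = Lw + 10 log₁₀(4/R) = 80.8 -28.14 = 52.7 dB.

52.7 dB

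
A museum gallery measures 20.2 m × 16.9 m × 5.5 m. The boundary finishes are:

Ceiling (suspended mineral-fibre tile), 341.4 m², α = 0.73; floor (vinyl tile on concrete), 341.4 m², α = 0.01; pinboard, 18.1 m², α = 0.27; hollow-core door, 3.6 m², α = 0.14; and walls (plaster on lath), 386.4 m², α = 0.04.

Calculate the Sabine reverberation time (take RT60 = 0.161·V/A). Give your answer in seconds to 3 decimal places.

A = Σ Sᵢαᵢ = 341.4·0.73 + 341.4·0.01 + 18.1·0.27 + 3.6·0.14 + 386.4·0.04 = 273.483 sabins.
V = 20.2·16.9·5.5 = 1877.59 m³.
RT60 = 0.161 · V / A = 0.161 × 1877.59 / 273.483 = 1.105 s.

1.105 s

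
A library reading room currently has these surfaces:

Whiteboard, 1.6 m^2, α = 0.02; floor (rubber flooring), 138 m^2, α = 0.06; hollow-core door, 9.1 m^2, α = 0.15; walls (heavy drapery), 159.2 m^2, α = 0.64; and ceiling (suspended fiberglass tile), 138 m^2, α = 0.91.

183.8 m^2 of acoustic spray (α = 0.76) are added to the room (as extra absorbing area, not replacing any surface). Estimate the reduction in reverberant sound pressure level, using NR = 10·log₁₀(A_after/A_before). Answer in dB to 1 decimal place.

2.0 dB

Summing Sᵢαᵢ: 0.032 + 8.280 + 1.365 + 101.888 + 125.580 → A_before = 237.145 sabins.
Added absorption = 183.8 × 0.76 = 139.688 sabins.
New total A_after = 376.833 sabins.
NR = 10·log₁₀(376.833/237.145) = 2.0 dB.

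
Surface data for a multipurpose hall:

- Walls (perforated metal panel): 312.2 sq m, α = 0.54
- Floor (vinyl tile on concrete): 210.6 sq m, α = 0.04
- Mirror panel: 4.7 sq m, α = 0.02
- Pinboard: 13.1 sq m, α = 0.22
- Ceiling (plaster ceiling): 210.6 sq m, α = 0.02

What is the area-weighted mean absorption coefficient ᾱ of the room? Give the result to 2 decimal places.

Total surface area S = 751.2 sq m.
A = 312.2×0.54 + 210.6×0.04 + 4.7×0.02 + 13.1×0.22 + 210.6×0.02 = 184.200 sabins.
ᾱ = 184.200 / 751.2 = 0.25.

0.25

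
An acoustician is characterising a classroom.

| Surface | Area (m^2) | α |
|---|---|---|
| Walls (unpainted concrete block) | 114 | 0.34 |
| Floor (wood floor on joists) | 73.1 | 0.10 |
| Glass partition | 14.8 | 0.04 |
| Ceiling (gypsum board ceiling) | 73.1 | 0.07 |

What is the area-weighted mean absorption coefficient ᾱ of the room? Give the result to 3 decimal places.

0.188

S = Σ Sᵢ = 114 + 73.1 + 14.8 + 73.1 = 275.0 m^2.
Σ(Sᵢαᵢ) = 114*0.34 + 73.1*0.10 + 14.8*0.04 + 73.1*0.07 = 51.779.
ᾱ = A/S = 0.188.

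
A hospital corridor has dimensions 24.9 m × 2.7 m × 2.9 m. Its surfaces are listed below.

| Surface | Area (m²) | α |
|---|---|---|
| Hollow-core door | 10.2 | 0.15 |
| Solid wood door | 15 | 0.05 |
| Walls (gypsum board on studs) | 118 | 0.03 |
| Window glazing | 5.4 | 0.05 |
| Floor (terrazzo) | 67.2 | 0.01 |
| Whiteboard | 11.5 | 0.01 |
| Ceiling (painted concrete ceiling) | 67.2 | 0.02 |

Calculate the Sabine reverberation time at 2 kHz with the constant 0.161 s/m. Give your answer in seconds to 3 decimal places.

3.818 s

A = Σ Sᵢαᵢ = 10.2*0.15 + 15*0.05 + 118*0.03 + 5.4*0.05 + 67.2*0.01 + 11.5*0.01 + 67.2*0.02 = 8.221 sabins.
V = 24.9·2.7·2.9 = 194.967 m³.
T = 0.161 V/A = 0.161·194.967/8.221 = 3.818 s.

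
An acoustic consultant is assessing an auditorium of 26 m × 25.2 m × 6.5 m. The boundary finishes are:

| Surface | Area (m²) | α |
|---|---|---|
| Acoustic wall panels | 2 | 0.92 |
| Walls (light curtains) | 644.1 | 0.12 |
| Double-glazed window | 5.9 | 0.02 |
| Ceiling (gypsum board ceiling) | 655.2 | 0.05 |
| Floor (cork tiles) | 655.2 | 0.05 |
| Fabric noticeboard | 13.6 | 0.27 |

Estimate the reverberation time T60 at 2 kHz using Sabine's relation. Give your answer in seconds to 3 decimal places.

4.619 s

Equivalent absorption area: A = 2×0.92 + 644.1×0.12 + 5.9×0.02 + 655.2×0.05 + 655.2×0.05 + 13.6×0.27 = 148.442 m².
Room volume: 4258.8 m³.
RT60 = 0.161 · V / A = 0.161 × 4258.8 / 148.442 = 4.619 s.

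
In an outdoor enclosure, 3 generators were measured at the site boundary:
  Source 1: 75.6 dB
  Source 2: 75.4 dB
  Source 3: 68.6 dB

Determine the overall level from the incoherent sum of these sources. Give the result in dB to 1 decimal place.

Σ 10^(Lᵢ/10) = 7.823e+07.
Combined level = 10 log₁₀(7.823e+07) = 78.9 dB.

78.9 dB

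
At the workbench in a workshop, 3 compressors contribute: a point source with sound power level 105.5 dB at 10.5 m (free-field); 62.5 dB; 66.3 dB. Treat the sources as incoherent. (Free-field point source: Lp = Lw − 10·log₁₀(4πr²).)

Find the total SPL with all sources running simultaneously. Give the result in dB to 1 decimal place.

Source at 10.5 m: Lp = 105.5 − 10·log₁₀(4π·10.5²) = 105.5 − 10·log₁₀(1385.442) = 74.1 dB.
Σ 10^(Lᵢ/10) = 3.175e+07.
Combined level = 10 log₁₀(3.175e+07) = 75.0 dB.

75.0 dB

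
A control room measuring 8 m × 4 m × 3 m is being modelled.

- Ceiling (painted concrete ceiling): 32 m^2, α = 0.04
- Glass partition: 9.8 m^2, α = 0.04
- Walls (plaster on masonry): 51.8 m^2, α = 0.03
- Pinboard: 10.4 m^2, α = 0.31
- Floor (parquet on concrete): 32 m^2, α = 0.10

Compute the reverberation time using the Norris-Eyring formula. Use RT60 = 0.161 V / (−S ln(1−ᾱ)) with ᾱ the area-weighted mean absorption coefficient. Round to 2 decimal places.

1.54 s

S = Σ Sᵢ = 136.0 m^2.
Σ(Sᵢαᵢ) = 32×0.04 + 9.8×0.04 + 51.8×0.03 + 10.4×0.31 + 32×0.10 = 9.650.
ᾱ = 9.650 / 136.0 = 0.0710.
−S·ln(1−ᾱ) = −136.0 × ln(1 − 0.0710) = 10.016.
V = 8 × 4 × 3 = 96 m³.
T = 0.161·V/[−S·ln(1−ᾱ)] = 0.161·96/10.016 = 1.54 s.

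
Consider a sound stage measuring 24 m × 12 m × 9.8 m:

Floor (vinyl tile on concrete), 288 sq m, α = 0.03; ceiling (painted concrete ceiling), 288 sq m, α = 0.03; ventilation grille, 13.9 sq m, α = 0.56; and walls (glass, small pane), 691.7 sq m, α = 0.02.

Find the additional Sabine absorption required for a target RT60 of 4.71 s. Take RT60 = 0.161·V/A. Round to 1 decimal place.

57.6 sabins

A₁ = Σ Sᵢαᵢ = 288*0.03 + 288*0.03 + 13.9*0.56 + 691.7*0.02 = 38.898 sabins.
Target A₂ = 0.161·2822.4/4.71 = 96.477 sabins (V = 2822.4 m³).
ΔA = A₂ − A₁ = 96.477 − 38.898 = 57.6 sabins.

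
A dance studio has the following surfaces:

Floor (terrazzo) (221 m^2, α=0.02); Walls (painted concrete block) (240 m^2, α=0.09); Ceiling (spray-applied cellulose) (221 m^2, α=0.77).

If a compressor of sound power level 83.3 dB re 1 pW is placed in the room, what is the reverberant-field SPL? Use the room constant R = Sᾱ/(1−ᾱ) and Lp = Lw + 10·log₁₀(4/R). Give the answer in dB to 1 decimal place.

A = 196.190 sabins; S = 682.0 m^2.
ᾱ = 196.190/682.0 = 0.2877; R = Sᾱ/(1−ᾱ) = 196.190/(1−0.2877) = 275.432 m^2.
Lp = Lw + 10 log₁₀(4/R) = 83.3 -18.38 = 64.9 dB.

64.9 dB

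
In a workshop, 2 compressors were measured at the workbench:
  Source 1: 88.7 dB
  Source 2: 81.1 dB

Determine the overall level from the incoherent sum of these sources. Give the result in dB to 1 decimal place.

Sum in the linear (power) domain: Σ 10^(Lᵢ/10) = 10^(88.7/10) + 10^(81.1/10) = 8.701e+08.
Combined level = 10 log₁₀(8.701e+08) = 89.4 dB.

89.4 dB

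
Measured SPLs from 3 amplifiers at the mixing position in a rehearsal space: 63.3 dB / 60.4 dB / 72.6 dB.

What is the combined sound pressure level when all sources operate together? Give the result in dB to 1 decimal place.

73.3 dB

Sum in the linear (power) domain: Σ 10^(Lᵢ/10) = 10^(63.3/10) + 10^(60.4/10) + 10^(72.6/10) = 2.143e+07.
L_total = 10·log₁₀(2.143e+07) = 73.3 dB.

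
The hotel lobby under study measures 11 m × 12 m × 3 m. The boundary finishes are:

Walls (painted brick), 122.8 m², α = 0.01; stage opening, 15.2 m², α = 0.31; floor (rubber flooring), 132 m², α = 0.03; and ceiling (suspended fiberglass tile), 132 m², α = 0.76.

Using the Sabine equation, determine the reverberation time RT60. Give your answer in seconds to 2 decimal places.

Summing Sᵢαᵢ: 1.228 + 4.712 + 3.960 + 100.320 → A = 110.220 sabins.
Volume V = 11 × 12 × 3 = 396 m³.
RT60 = 0.161 · V / A = 0.161 × 396 / 110.220 = 0.58 s.

0.58 sec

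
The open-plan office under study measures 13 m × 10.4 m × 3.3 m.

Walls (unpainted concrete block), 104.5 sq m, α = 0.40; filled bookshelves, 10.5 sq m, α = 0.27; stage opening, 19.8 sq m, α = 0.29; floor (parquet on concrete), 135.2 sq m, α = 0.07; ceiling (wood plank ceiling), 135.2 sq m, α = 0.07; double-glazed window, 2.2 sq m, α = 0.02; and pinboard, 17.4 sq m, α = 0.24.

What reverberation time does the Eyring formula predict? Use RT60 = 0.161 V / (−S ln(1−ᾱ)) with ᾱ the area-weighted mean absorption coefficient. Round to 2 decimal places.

S = Σ Sᵢ = 424.8 sq m.
Σ(Sᵢαᵢ) = 104.5·0.40 + 10.5·0.27 + 19.8·0.29 + 135.2·0.07 + 135.2·0.07 + 2.2·0.02 + 17.4·0.24 = 73.525.
Mean coefficient ᾱ = A/S = 0.1731.
Eyring denominator: −S ln(1−ᾱ) = 80.742.
V = 13 × 10.4 × 3.3 = 446.16 m³.
RT60 = 0.161 × 446.16 / 80.742 = 0.89 s.

0.89 s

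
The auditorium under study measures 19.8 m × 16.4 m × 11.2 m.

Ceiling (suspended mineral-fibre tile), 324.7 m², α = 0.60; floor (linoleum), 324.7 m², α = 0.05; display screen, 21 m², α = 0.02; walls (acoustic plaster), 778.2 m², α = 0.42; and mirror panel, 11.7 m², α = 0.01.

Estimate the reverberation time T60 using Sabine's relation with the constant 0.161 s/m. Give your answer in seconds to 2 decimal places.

1.09 s

Total absorption A = 324.7·0.60 + 324.7·0.05 + 21·0.02 + 778.2·0.42 + 11.7·0.01
  = 194.820 + 16.235 + 0.420 + 326.844 + 0.117 = 538.436 m² sabins.
Volume V = 19.8 × 16.4 × 11.2 = 3636.864 m³.
T = 0.161 V/A = 0.161·3636.864/538.436 = 1.09 s.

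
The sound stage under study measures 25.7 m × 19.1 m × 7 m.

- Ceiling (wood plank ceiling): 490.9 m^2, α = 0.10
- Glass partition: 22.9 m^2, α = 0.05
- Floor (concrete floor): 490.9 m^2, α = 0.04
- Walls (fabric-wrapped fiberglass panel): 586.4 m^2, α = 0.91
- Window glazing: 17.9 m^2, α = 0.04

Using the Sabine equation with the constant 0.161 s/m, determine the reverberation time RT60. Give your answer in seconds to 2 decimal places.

A = Σ Sᵢαᵢ = 490.9×0.10 + 22.9×0.05 + 490.9×0.04 + 586.4×0.91 + 17.9×0.04 = 604.211 sabins.
V = 25.7·19.1·7 = 3436.09 m³.
T = 0.161 V/A = 0.161·3436.09/604.211 = 0.92 s.

0.92 seconds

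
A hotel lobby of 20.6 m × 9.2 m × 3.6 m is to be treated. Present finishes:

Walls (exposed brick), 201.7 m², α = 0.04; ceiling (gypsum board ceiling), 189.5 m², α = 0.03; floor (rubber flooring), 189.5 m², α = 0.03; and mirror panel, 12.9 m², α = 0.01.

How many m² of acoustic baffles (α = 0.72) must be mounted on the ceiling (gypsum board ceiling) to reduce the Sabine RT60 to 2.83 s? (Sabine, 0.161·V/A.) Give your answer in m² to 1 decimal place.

Summing Sᵢαᵢ: 8.068 + 5.685 + 5.685 + 0.129 → A₁ = 19.567 sabins.
Required A₂ = 0.161·682.272/2.83 = 38.815 sabins.
ΔA needed = 38.815 − 19.567 = 19.248 sabins.
Each m² of panel replacing the ceiling (gypsum board ceiling) adds (0.72 − 0.03) = 0.69 sabins.
Area = ΔA/Δα = 19.248/0.69 = 27.9 m².

27.9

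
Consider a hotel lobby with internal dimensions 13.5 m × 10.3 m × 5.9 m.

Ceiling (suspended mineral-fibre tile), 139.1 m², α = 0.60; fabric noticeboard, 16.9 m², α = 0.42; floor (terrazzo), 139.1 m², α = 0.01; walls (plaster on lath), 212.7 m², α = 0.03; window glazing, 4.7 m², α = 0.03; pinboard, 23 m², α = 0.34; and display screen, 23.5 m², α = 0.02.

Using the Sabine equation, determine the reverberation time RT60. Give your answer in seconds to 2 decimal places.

1.24 seconds

Total absorption A = 139.1×0.60 + 16.9×0.42 + 139.1×0.01 + 212.7×0.03 + 4.7×0.03 + 23×0.34 + 23.5×0.02
  = 83.460 + 7.098 + 1.391 + 6.381 + 0.141 + 7.820 + 0.470 = 106.761 m² sabins.
V = 13.5·10.3·5.9 = 820.395 m³.
Sabine: RT60 = 0.161 × 820.395 / 106.761 = 1.24 s.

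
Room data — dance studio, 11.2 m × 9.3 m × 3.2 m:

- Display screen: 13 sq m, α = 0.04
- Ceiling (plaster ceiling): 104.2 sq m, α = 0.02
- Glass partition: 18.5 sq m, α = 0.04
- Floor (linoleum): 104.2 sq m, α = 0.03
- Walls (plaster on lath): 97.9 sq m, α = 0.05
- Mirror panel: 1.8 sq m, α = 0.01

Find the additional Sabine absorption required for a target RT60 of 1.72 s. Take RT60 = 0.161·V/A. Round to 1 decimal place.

Equivalent absorption area: A₁ = 13×0.04 + 104.2×0.02 + 18.5×0.04 + 104.2×0.03 + 97.9×0.05 + 1.8×0.01 = 11.383 sq m.
V = 333.312 m³. Required absorption A₂ = 0.161 × 333.312 / 1.72 = 31.200 sabins.
Additional absorption ΔA = 31.200 − 11.383 = 19.8 sabins.

19.8 sabins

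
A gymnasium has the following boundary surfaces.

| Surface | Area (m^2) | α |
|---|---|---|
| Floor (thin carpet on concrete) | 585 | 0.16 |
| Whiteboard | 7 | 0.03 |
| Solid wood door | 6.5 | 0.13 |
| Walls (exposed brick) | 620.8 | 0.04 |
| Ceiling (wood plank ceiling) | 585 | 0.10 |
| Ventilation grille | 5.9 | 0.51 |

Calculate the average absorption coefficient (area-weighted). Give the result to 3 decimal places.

S = Σ Sᵢ = 585 + 7 + 6.5 + 620.8 + 585 + 5.9 = 1810.2 m^2.
A = 585·0.16 + 7·0.03 + 6.5·0.13 + 620.8·0.04 + 585·0.10 + 5.9·0.51 = 180.996 sabins.
ᾱ = 180.996 / 1810.2 = 0.100.

0.100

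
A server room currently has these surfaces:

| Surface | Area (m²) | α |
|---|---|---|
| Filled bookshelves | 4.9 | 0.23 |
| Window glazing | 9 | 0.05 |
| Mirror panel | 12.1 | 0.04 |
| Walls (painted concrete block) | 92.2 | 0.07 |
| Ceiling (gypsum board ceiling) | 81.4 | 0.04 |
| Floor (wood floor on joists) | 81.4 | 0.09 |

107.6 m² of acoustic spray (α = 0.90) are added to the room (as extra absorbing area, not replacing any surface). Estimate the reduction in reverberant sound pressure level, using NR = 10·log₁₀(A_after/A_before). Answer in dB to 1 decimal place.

Equivalent absorption area: A_before = 4.9*0.23 + 9*0.05 + 12.1*0.04 + 92.2*0.07 + 81.4*0.04 + 81.4*0.09 = 19.097 m².
Added absorption = 107.6 × 0.90 = 96.840 sabins.
A_after = 19.097 + 96.840 = 115.937 sabins.
NR = 10·log₁₀(115.937/19.097) = 7.8 dB.

7.8 dB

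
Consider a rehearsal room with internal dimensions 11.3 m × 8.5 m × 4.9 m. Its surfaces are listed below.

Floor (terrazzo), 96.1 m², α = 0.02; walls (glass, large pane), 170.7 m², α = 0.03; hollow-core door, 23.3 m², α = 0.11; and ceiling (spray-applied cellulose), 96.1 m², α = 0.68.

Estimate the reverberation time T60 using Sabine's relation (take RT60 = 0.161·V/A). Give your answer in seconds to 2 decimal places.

1.01 s

Summing Sᵢαᵢ: 1.922 + 5.121 + 2.563 + 65.348 → A = 74.954 sabins.
V = 11.3·8.5·4.9 = 470.645 m³.
Sabine: RT60 = 0.161 × 470.645 / 74.954 = 1.01 s.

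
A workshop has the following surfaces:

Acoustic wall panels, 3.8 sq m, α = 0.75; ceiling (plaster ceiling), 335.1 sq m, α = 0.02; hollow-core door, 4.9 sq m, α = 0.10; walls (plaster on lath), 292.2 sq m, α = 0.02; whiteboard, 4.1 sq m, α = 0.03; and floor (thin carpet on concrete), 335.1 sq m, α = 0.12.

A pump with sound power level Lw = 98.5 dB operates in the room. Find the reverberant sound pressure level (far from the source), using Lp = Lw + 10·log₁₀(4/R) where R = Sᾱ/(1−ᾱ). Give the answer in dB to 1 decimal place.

A = 56.221 sabins; S = 975.2 sq m.
ᾱ = 0.0577, so room constant R = A/(1−ᾱ) = 59.664 sq m.
Lp = 98.5 + 10·log₁₀(4/59.664) = 98.5 + (-11.74) = 86.8 dB.

86.8 dB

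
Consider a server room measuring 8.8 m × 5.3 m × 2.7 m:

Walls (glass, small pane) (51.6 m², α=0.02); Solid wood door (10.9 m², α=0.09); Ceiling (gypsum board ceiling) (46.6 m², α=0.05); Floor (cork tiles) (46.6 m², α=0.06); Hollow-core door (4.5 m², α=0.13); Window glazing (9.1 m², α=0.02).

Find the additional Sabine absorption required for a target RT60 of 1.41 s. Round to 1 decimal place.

Total absorption A₁ = 51.6×0.02 + 10.9×0.09 + 46.6×0.05 + 46.6×0.06 + 4.5×0.13 + 9.1×0.02
  = 1.032 + 0.981 + 2.330 + 2.796 + 0.585 + 0.182 = 7.906 m² sabins.
V = 125.928 m³. Required absorption A₂ = 0.161 × 125.928 / 1.41 = 14.379 sabins.
ΔA = A₂ − A₁ = 14.379 − 7.906 = 6.5 sabins.

6.5 sabins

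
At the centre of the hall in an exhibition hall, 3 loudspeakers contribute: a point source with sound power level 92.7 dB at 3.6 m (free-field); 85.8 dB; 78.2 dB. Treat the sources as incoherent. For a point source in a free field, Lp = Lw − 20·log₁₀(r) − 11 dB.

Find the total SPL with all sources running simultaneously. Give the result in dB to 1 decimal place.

86.6 dB

Source at 3.6 m: Lp = 92.7 − 20·log₁₀(3.6) − 11 = 70.6 dB.
Converting to relative power and adding: 10^(70.6/10) + 10^(85.8/10) + 10^(78.2/10) = 4.577e+08.
L_total = 10·log₁₀(4.577e+08) = 86.6 dB.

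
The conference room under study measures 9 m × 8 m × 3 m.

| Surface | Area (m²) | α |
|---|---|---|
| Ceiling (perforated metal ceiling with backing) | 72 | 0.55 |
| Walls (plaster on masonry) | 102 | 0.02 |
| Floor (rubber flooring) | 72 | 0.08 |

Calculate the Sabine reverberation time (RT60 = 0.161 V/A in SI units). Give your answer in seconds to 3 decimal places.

0.734 sec

Equivalent absorption area: A = 72*0.55 + 102*0.02 + 72*0.08 = 47.400 m².
Room volume: 216 m³.
T = 0.161 V/A = 0.161·216/47.400 = 0.734 s.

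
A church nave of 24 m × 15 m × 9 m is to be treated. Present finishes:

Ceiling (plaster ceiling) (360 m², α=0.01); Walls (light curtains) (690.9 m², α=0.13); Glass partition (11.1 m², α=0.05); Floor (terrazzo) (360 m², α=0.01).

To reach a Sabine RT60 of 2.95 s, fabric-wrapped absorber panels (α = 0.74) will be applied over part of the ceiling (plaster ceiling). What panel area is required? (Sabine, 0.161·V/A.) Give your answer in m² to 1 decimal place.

108.6

Summing Sᵢαᵢ: 3.600 + 89.817 + 0.555 + 3.600 → A₁ = 97.572 sabins.
Required A₂ = 0.161·3240/2.95 = 176.827 sabins.
ΔA needed = 176.827 − 97.572 = 79.255 sabins.
Each m² of panel replacing the ceiling (plaster ceiling) adds (0.74 − 0.01) = 0.73 sabins.
Area = ΔA/Δα = 79.255/0.73 = 108.6 m².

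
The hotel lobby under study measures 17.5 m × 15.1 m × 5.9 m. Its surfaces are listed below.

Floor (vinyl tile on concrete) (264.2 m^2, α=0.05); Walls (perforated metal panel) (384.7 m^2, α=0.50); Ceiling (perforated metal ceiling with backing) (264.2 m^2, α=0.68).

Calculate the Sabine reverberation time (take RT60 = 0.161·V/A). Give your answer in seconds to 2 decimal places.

0.65 s

Equivalent absorption area: A = 264.2×0.05 + 384.7×0.50 + 264.2×0.68 = 385.216 m^2.
Volume V = 17.5 × 15.1 × 5.9 = 1559.075 m³.
T = 0.161 V/A = 0.161·1559.075/385.216 = 0.65 s.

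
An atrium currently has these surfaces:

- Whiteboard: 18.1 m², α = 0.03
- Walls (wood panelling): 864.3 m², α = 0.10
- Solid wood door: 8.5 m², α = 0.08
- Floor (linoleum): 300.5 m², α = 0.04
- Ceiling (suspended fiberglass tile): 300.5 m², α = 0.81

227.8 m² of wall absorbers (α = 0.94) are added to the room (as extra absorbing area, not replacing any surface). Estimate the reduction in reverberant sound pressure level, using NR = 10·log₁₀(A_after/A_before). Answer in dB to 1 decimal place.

Equivalent absorption area: A_before = 18.1·0.03 + 864.3·0.10 + 8.5·0.08 + 300.5·0.04 + 300.5·0.81 = 343.078 m².
Treatment contributes 227.8·0.94 = 214.132 sabins.
A_after = 343.078 + 214.132 = 557.210 sabins.
Reduction = 10 log₁₀(A_after/A_before) = 10 log₁₀(1.6241) = 2.1 dB.

2.1 dB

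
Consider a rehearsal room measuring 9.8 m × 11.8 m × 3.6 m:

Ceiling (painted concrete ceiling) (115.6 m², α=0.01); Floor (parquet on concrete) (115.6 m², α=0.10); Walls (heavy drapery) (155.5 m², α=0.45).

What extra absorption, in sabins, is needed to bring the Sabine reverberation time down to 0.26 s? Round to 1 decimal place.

175.1 sabins

A₁ = Σ Sᵢαᵢ = 115.6×0.01 + 115.6×0.10 + 155.5×0.45 = 82.691 sabins.
V = 416.304 m³. Required absorption A₂ = 0.161 × 416.304 / 0.26 = 257.788 sabins.
ΔA = A₂ − A₁ = 257.788 − 82.691 = 175.1 sabins.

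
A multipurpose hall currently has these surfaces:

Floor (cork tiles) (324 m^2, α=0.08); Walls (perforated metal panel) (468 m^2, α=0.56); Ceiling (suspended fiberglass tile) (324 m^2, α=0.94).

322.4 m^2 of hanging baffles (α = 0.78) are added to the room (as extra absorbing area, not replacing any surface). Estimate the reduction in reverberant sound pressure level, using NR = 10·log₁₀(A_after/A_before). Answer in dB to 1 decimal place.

Total absorption A_before = 324×0.08 + 468×0.56 + 324×0.94
  = 25.920 + 262.080 + 304.560 = 592.560 m^2 sabins.
Treatment contributes 322.4·0.78 = 251.472 sabins.
New total A_after = 844.032 sabins.
Reduction = 10 log₁₀(A_after/A_before) = 10 log₁₀(1.4244) = 1.5 dB.

1.5 dB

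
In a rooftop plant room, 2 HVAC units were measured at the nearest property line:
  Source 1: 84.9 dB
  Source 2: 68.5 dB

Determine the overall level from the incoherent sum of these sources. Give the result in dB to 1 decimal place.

85.0 dB

Sum in the linear (power) domain: Σ 10^(Lᵢ/10) = 10^(84.9/10) + 10^(68.5/10) = 3.161e+08.
L_total = 10·log₁₀(3.161e+08) = 85.0 dB.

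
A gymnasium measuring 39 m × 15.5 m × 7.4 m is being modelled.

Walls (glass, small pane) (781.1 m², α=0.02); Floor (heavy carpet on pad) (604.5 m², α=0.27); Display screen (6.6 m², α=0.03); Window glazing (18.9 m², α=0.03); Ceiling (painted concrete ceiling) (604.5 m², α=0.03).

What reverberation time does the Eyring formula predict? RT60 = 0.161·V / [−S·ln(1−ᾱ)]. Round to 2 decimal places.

3.46 s

S = Σ Sᵢ = 2015.6 m².
Absorption A = 781.1×0.02 + 604.5×0.27 + 6.6×0.03 + 18.9×0.03 + 604.5×0.03 = 197.737 sabins.
ᾱ = 197.737 / 2015.6 = 0.0981.
−S·ln(1−ᾱ) = −2015.6 × ln(1 − 0.0981) = 208.114.
V = 39 × 15.5 × 7.4 = 4473.3 m³.
T = 0.161·V/[−S·ln(1−ᾱ)] = 0.161·4473.3/208.114 = 3.46 s.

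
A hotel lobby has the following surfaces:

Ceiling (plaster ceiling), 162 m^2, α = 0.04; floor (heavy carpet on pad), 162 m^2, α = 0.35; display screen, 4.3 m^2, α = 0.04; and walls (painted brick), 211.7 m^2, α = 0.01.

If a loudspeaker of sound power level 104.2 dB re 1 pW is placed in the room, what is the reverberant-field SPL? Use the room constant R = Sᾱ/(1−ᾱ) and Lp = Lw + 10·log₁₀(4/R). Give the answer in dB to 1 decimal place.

Σ(Sᵢαᵢ) = 162·0.04 + 162·0.35 + 4.3·0.04 + 211.7·0.01 = 65.469; total area S = 540.0 m^2.
ᾱ = 0.1212, so room constant R = A/(1−ᾱ) = 74.498 m^2.
Lp = Lw + 10 log₁₀(4/R) = 104.2 -12.70 = 91.5 dB.

91.5 dB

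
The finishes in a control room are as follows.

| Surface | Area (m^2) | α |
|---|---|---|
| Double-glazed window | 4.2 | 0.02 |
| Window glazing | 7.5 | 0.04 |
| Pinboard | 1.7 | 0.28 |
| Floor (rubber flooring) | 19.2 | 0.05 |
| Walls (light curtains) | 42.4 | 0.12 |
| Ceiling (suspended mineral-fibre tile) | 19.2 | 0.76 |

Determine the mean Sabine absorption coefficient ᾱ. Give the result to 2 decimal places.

Total surface area S = 94.2 m^2.
A = 4.2×0.02 + 7.5×0.04 + 1.7×0.28 + 19.2×0.05 + 42.4×0.12 + 19.2×0.76 = 21.500 sabins.
ᾱ = A/S = 0.23.

0.23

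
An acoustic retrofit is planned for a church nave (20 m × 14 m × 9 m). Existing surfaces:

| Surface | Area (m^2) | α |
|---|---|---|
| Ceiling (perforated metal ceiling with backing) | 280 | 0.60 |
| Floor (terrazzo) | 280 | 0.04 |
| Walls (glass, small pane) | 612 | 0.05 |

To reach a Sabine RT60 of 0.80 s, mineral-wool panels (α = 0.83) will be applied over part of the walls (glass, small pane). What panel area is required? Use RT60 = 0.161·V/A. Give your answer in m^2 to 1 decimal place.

381.2

A₁ = Σ Sᵢαᵢ = 280·0.60 + 280·0.04 + 612·0.05 = 209.800 sabins.
Required A₂ = 0.161·2520/0.80 = 507.150 sabins.
ΔA needed = 507.150 − 209.800 = 297.350 sabins.
Net gain per m^2: Δα = 0.83 − 0.05 = 0.78.
Area = ΔA/Δα = 297.350/0.78 = 381.2 m^2.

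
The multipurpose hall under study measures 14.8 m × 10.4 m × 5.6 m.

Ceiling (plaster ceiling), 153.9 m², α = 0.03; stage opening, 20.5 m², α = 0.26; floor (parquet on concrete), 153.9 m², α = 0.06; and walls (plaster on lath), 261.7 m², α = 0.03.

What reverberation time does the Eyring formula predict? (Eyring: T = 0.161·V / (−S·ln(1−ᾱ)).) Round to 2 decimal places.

S = Σ Sᵢ = 590.0 m².
Absorption A = 153.9×0.03 + 20.5×0.26 + 153.9×0.06 + 261.7×0.03 = 27.032 sabins.
Mean coefficient ᾱ = A/S = 0.0458.
Eyring denominator: −S ln(1−ᾱ) = 27.660.
V = 14.8 × 10.4 × 5.6 = 861.952 m³.
T = 0.161·V/[−S·ln(1−ᾱ)] = 0.161·861.952/27.660 = 5.02 s.

5.02 sec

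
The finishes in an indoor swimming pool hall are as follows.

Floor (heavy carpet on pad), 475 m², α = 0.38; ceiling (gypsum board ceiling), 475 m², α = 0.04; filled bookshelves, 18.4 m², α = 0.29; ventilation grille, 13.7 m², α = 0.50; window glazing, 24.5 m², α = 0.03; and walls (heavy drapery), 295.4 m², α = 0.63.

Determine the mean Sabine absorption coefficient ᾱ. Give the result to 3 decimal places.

0.306

Total surface area S = 1302.0 m².
Σ(Sᵢαᵢ) = 475·0.38 + 475·0.04 + 18.4·0.29 + 13.7·0.50 + 24.5·0.03 + 295.4·0.63 = 398.523.
ᾱ = A/S = 0.306.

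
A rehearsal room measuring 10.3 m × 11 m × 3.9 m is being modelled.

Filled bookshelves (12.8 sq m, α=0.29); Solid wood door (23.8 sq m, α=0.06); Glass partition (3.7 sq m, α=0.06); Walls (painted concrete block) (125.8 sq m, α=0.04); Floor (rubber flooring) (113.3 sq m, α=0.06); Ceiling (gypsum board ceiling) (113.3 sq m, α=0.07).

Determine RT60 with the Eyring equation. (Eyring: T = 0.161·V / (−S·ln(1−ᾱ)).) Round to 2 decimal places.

2.74 sec

Total surface area S = 12.8 + 23.8 + 3.7 + 125.8 + 113.3 + 113.3 = 392.7 sq m.
Absorption A = 12.8·0.29 + 23.8·0.06 + 3.7·0.06 + 125.8·0.04 + 113.3·0.06 + 113.3·0.07 = 25.123 sabins.
Mean coefficient ᾱ = A/S = 0.0640.
−S·ln(1−ᾱ) = −392.7 × ln(1 − 0.0640) = 25.973.
V = 10.3 × 11 × 3.9 = 441.87 m³.
RT60 = 0.161 × 441.87 / 25.973 = 2.74 s.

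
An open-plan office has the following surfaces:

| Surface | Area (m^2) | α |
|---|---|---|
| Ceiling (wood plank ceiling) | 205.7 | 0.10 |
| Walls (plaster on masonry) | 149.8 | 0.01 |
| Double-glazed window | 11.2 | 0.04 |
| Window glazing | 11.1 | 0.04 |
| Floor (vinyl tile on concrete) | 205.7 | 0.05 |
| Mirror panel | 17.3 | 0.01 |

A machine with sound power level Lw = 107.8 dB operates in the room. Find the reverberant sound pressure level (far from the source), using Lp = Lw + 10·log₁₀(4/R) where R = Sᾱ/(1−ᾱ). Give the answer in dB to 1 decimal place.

98.3 dB

A = 33.418 sabins; S = 600.8 m^2.
ᾱ = 0.0556, so room constant R = A/(1−ᾱ) = 35.385 m^2.
Lp = Lw + 10 log₁₀(4/R) = 107.8 -9.47 = 98.3 dB.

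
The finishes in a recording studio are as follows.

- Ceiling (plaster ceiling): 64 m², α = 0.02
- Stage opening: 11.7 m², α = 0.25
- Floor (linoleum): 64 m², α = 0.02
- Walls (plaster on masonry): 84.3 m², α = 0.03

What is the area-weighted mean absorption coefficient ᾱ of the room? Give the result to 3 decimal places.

0.036

Total surface area S = 224.0 m².
A = 64·0.02 + 11.7·0.25 + 64·0.02 + 84.3·0.03 = 8.014 sabins.
ᾱ = 8.014 / 224.0 = 0.036.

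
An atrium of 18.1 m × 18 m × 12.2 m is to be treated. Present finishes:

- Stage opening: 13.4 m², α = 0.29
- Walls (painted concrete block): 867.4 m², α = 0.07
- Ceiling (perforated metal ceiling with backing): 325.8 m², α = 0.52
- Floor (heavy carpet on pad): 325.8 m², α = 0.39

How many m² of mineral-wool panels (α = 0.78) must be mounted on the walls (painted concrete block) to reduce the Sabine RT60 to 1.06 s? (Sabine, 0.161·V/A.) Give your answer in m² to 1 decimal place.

341.7

Total absorption A₁ = 13.4·0.29 + 867.4·0.07 + 325.8·0.52 + 325.8·0.39
  = 3.886 + 60.718 + 169.416 + 127.062 = 361.082 m² sabins.
V = 3974.76 m³. Target absorption A₂ = 0.161 × 3974.76 / 1.06 = 603.714 sabins.
ΔA needed = 603.714 − 361.082 = 242.632 sabins.
Each m² of panel replacing the walls (painted concrete block) adds (0.78 − 0.07) = 0.71 sabins.
Area = ΔA/Δα = 242.632/0.71 = 341.7 m².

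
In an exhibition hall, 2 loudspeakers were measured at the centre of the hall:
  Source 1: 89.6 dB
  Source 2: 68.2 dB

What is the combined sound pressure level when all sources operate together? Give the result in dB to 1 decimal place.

Σ 10^(Lᵢ/10) = 9.186e+08.
Back to dB: 10·log₁₀ Σ = 89.6 dB.

89.6 dB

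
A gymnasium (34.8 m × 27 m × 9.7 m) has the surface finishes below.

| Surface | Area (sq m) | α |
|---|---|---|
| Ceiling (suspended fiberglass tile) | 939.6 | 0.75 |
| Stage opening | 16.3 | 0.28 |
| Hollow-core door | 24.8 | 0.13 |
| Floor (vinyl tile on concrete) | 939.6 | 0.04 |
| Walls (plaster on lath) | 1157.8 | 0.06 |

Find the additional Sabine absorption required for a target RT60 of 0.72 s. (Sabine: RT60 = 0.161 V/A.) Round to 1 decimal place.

1218.5 sabins

Total absorption A₁ = 939.6·0.75 + 16.3·0.28 + 24.8·0.13 + 939.6·0.04 + 1157.8·0.06
  = 704.700 + 4.564 + 3.224 + 37.584 + 69.468 = 819.540 sq m sabins.
For T = 0.72 s, need A₂ = 0.161·V/T = 0.161·9114.12/0.72 = 2038.019 sabins.
Additional absorption ΔA = 2038.019 − 819.540 = 1218.5 sabins.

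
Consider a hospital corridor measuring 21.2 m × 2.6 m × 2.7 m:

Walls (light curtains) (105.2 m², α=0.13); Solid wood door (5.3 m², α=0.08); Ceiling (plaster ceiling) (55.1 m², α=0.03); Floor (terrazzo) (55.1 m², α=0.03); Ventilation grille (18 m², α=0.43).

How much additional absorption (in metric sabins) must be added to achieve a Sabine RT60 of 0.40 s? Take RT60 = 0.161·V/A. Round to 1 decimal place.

Total absorption A₁ = 105.2·0.13 + 5.3·0.08 + 55.1·0.03 + 55.1·0.03 + 18·0.43
  = 13.676 + 0.424 + 1.653 + 1.653 + 7.740 = 25.146 m² sabins.
For T = 0.40 s, need A₂ = 0.161·V/T = 0.161·148.824/0.40 = 59.902 sabins.
Additional absorption ΔA = 59.902 − 25.146 = 34.8 sabins.

34.8 sabins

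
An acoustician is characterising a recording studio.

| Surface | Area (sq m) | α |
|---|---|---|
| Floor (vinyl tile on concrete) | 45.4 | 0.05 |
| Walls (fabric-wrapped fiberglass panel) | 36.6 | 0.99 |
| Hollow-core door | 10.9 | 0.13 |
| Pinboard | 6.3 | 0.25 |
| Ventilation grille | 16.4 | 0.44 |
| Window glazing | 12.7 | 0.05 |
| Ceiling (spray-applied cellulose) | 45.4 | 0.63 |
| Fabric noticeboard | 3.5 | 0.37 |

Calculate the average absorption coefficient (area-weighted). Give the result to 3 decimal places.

S = Σ Sᵢ = 45.4 + 36.6 + 10.9 + 6.3 + 16.4 + 12.7 + 45.4 + 3.5 = 177.2 sq m.
Σ(Sᵢαᵢ) = 45.4*0.05 + 36.6*0.99 + 10.9*0.13 + 6.3*0.25 + 16.4*0.44 + 12.7*0.05 + 45.4*0.63 + 3.5*0.37 = 79.244.
ᾱ = 79.244 / 177.2 = 0.447.

0.447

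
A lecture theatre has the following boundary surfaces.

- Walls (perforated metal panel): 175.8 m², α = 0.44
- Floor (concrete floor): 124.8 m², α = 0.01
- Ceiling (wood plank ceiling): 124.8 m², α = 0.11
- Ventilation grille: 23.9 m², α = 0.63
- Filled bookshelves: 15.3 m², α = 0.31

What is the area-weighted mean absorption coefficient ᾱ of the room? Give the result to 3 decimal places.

0.241

S = Σ Sᵢ = 175.8 + 124.8 + 124.8 + 23.9 + 15.3 = 464.6 m².
A = 175.8*0.44 + 124.8*0.01 + 124.8*0.11 + 23.9*0.63 + 15.3*0.31 = 112.128 sabins.
ᾱ = 112.128 / 464.6 = 0.241.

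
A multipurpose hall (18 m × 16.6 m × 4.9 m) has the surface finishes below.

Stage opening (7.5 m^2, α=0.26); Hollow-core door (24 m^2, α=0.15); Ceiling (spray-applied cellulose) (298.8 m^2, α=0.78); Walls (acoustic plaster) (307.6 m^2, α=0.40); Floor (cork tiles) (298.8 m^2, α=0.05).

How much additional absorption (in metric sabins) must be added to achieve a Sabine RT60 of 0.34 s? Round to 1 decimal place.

316.7 sabins

A₁ = Σ Sᵢαᵢ = 7.5×0.26 + 24×0.15 + 298.8×0.78 + 307.6×0.40 + 298.8×0.05 = 376.594 sabins.
For T = 0.34 s, need A₂ = 0.161·V/T = 0.161·1464.12/0.34 = 693.304 sabins.
Additional absorption ΔA = 693.304 − 376.594 = 316.7 sabins.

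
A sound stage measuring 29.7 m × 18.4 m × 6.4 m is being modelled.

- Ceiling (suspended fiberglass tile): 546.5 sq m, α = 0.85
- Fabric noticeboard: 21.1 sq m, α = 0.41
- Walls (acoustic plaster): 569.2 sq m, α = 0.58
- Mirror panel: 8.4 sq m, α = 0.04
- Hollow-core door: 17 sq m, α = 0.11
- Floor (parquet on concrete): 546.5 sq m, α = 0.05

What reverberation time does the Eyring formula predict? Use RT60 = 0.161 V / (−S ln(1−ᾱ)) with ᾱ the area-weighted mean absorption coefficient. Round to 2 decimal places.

0.49 s

Total surface area S = 546.5 + 21.1 + 569.2 + 8.4 + 17 + 546.5 = 1708.7 sq m.
Σ(Sᵢαᵢ) = 546.5·0.85 + 21.1·0.41 + 569.2·0.58 + 8.4·0.04 + 17·0.11 + 546.5·0.05 = 832.843.
ᾱ = 832.843 / 1708.7 = 0.4874.
−S·ln(1−ᾱ) = −1708.7 × ln(1 − 0.4874) = 1141.855.
V = 29.7 × 18.4 × 6.4 = 3497.472 m³.
T = 0.161·V/[−S·ln(1−ᾱ)] = 0.161·3497.472/1141.855 = 0.49 s.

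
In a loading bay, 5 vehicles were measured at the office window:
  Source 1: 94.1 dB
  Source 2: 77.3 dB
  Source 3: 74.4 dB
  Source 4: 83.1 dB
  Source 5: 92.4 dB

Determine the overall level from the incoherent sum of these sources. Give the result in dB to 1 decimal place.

Sum in the linear (power) domain: Σ 10^(Lᵢ/10) = 10^(94.1/10) + 10^(77.3/10) + 10^(74.4/10) + 10^(83.1/10) + 10^(92.4/10) = 4.594e+09.
L_total = 10·log₁₀(4.594e+09) = 96.6 dB.

96.6 dB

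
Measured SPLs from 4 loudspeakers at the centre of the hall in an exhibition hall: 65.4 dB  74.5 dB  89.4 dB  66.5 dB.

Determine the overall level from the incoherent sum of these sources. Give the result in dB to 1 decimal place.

89.6 dB

Σ 10^(Lᵢ/10) = 9.071e+08.
Combined level = 10 log₁₀(9.071e+08) = 89.6 dB.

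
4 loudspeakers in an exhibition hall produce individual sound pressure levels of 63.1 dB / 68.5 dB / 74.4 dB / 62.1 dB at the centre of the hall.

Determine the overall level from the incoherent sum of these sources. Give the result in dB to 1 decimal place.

75.8 dB

Sum in the linear (power) domain: Σ 10^(Lᵢ/10) = 10^(63.1/10) + 10^(68.5/10) + 10^(74.4/10) + 10^(62.1/10) = 3.829e+07.
Back to dB: 10·log₁₀ Σ = 75.8 dB.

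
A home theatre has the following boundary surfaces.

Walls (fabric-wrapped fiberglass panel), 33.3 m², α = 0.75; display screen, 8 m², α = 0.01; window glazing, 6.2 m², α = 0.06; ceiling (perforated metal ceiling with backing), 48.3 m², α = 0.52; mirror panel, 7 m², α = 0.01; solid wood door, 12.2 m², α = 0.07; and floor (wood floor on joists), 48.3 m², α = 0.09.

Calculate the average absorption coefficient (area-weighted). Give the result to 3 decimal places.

0.342

S = Σ Sᵢ = 33.3 + 8 + 6.2 + 48.3 + 7 + 12.2 + 48.3 = 163.3 m².
Weighted sum Σ Sα = 55.814.
ᾱ = A/S = 0.342.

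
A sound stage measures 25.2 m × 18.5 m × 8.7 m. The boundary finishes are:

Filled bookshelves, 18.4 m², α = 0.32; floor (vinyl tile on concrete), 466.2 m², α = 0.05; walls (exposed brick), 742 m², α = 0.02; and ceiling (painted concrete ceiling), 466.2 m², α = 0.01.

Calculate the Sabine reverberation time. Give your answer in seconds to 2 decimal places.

Summing Sᵢαᵢ: 5.888 + 23.310 + 14.840 + 4.662 → A = 48.700 sabins.
Room volume: 4055.94 m³.
T = 0.161 V/A = 0.161·4055.94/48.700 = 13.41 s.

13.41 s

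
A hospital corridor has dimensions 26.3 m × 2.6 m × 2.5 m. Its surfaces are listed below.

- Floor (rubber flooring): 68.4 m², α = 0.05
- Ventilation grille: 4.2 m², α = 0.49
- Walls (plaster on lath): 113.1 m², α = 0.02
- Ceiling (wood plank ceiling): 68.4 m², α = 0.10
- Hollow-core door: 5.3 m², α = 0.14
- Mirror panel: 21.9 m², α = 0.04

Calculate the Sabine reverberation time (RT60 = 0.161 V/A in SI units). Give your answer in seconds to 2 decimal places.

1.70 sec

Total absorption A = 68.4*0.05 + 4.2*0.49 + 113.1*0.02 + 68.4*0.10 + 5.3*0.14 + 21.9*0.04
  = 3.420 + 2.058 + 2.262 + 6.840 + 0.742 + 0.876 = 16.198 m² sabins.
Volume V = 26.3 × 2.6 × 2.5 = 170.95 m³.
Sabine: RT60 = 0.161 × 170.95 / 16.198 = 1.70 s.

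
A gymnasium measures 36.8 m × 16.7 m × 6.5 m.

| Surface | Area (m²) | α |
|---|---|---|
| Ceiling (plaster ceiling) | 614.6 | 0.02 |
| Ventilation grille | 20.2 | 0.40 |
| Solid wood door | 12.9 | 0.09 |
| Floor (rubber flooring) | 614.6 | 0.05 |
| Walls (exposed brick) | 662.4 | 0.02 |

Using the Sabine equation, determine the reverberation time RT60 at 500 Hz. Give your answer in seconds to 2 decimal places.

Equivalent absorption area: A = 614.6*0.02 + 20.2*0.40 + 12.9*0.09 + 614.6*0.05 + 662.4*0.02 = 65.511 m².
V = 36.8·16.7·6.5 = 3994.64 m³.
Sabine: RT60 = 0.161 × 3994.64 / 65.511 = 9.82 s.

9.82 sec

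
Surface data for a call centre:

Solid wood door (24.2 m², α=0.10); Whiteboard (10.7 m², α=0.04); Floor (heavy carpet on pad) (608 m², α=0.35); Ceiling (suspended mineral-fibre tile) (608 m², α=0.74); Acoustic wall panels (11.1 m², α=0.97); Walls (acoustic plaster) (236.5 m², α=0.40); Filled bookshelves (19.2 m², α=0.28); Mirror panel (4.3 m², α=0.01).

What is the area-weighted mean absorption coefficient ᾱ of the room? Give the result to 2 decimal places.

S = Σ Sᵢ = 24.2 + 10.7 + 608 + 608 + 11.1 + 236.5 + 19.2 + 4.3 = 1522.0 m².
Σ(Sᵢαᵢ) = 24.2*0.10 + 10.7*0.04 + 608*0.35 + 608*0.74 + 11.1*0.97 + 236.5*0.40 + 19.2*0.28 + 4.3*0.01 = 776.354.
ᾱ = 776.354 / 1522.0 = 0.51.

0.51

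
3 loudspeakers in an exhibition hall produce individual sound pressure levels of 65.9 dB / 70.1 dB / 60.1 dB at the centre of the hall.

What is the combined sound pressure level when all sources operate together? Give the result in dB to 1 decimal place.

71.8 dB

Converting to relative power and adding: 10^(65.9/10) + 10^(70.1/10) + 10^(60.1/10) = 1.515e+07.
Back to dB: 10·log₁₀ Σ = 71.8 dB.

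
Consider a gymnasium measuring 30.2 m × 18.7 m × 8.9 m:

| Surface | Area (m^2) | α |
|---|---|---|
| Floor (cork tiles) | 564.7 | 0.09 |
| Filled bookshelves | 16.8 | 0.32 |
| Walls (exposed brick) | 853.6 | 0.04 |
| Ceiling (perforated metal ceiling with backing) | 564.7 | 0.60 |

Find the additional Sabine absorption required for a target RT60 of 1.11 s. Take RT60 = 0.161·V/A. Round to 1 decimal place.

A₁ = Σ Sᵢαᵢ = 564.7×0.09 + 16.8×0.32 + 853.6×0.04 + 564.7×0.60 = 429.163 sabins.
Target A₂ = 0.161·5026.186/1.11 = 729.023 sabins (V = 5026.186 m³).
ΔA = A₂ − A₁ = 729.023 − 429.163 = 299.9 sabins.

299.9 sabins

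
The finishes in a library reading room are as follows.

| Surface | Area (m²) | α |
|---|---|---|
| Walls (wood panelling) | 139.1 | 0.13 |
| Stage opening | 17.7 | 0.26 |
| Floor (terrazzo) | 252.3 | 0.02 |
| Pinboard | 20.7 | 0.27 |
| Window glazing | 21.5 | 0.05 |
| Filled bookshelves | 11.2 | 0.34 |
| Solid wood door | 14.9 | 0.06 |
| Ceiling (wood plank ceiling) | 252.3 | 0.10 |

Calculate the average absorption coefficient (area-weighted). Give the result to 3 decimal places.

S = Σ Sᵢ = 139.1 + 17.7 + 252.3 + 20.7 + 21.5 + 11.2 + 14.9 + 252.3 = 729.7 m².
A = 139.1×0.13 + 17.7×0.26 + 252.3×0.02 + 20.7×0.27 + 21.5×0.05 + 11.2×0.34 + 14.9×0.06 + 252.3×0.10 = 64.327 sabins.
ᾱ = 64.327 / 729.7 = 0.088.

0.088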